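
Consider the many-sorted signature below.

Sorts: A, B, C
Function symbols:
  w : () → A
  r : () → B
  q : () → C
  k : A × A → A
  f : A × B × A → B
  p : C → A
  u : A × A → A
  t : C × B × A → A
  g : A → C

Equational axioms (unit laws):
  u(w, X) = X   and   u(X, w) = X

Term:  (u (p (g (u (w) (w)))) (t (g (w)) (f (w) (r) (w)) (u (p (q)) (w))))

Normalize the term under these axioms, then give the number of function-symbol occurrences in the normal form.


size = 13

1. (u (p (g (u (w) (w)))) (t (g (w)) (f (w) (r) (w)) (u (p (q)) (w))))  →  (u (p (g (w))) (t (g (w)) (f (w) (r) (w)) (u (p (q)) (w))))
2. (u (p (g (w))) (t (g (w)) (f (w) (r) (w)) (u (p (q)) (w))))  →  (u (p (g (w))) (t (g (w)) (f (w) (r) (w)) (p (q))))
normal form: (u (p (g (w))) (t (g (w)) (f (w) (r) (w)) (p (q))))


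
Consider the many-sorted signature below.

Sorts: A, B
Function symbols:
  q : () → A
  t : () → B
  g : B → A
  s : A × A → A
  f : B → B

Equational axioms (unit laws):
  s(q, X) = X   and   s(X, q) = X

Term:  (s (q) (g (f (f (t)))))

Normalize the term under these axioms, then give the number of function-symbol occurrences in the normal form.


size = 4

1. (s (q) (g (f (f (t)))))  →  (g (f (f (t))))
normal form: (g (f (f (t))))


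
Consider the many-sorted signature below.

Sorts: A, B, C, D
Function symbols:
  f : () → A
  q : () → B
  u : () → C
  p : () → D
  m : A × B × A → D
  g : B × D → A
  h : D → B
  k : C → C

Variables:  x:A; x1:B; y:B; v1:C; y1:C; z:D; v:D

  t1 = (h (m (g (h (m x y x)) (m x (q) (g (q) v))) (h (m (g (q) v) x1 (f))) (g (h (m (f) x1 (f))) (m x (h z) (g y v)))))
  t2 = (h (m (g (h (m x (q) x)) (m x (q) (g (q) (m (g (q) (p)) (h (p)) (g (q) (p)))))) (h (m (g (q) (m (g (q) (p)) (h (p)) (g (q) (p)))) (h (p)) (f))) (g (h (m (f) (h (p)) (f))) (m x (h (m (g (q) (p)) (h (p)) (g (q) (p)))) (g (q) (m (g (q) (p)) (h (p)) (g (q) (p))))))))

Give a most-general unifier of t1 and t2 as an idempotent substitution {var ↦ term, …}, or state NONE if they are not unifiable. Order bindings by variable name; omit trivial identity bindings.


{v ↦ (m (g (q) (p)) (h (p)) (g (q) (p))), x1 ↦ (h (p)), y ↦ (q), z ↦ (m (g (q) (p)) (h (p)) (g (q) (p)))}


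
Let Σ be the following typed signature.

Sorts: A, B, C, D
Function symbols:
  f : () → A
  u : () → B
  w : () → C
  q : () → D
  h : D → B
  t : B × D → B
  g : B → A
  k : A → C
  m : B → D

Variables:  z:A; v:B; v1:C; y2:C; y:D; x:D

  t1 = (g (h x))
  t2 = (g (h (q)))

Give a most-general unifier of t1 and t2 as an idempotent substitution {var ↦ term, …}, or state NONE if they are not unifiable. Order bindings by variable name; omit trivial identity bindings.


{x ↦ (q)}


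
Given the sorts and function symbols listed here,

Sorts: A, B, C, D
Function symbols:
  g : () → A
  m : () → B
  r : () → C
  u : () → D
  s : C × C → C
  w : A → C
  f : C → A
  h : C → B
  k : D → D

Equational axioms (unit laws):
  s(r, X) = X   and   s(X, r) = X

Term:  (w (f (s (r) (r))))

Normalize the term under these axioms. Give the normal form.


normal form = (w (f (r)))

1. (w (f (s (r) (r))))  →  (w (f (r)))


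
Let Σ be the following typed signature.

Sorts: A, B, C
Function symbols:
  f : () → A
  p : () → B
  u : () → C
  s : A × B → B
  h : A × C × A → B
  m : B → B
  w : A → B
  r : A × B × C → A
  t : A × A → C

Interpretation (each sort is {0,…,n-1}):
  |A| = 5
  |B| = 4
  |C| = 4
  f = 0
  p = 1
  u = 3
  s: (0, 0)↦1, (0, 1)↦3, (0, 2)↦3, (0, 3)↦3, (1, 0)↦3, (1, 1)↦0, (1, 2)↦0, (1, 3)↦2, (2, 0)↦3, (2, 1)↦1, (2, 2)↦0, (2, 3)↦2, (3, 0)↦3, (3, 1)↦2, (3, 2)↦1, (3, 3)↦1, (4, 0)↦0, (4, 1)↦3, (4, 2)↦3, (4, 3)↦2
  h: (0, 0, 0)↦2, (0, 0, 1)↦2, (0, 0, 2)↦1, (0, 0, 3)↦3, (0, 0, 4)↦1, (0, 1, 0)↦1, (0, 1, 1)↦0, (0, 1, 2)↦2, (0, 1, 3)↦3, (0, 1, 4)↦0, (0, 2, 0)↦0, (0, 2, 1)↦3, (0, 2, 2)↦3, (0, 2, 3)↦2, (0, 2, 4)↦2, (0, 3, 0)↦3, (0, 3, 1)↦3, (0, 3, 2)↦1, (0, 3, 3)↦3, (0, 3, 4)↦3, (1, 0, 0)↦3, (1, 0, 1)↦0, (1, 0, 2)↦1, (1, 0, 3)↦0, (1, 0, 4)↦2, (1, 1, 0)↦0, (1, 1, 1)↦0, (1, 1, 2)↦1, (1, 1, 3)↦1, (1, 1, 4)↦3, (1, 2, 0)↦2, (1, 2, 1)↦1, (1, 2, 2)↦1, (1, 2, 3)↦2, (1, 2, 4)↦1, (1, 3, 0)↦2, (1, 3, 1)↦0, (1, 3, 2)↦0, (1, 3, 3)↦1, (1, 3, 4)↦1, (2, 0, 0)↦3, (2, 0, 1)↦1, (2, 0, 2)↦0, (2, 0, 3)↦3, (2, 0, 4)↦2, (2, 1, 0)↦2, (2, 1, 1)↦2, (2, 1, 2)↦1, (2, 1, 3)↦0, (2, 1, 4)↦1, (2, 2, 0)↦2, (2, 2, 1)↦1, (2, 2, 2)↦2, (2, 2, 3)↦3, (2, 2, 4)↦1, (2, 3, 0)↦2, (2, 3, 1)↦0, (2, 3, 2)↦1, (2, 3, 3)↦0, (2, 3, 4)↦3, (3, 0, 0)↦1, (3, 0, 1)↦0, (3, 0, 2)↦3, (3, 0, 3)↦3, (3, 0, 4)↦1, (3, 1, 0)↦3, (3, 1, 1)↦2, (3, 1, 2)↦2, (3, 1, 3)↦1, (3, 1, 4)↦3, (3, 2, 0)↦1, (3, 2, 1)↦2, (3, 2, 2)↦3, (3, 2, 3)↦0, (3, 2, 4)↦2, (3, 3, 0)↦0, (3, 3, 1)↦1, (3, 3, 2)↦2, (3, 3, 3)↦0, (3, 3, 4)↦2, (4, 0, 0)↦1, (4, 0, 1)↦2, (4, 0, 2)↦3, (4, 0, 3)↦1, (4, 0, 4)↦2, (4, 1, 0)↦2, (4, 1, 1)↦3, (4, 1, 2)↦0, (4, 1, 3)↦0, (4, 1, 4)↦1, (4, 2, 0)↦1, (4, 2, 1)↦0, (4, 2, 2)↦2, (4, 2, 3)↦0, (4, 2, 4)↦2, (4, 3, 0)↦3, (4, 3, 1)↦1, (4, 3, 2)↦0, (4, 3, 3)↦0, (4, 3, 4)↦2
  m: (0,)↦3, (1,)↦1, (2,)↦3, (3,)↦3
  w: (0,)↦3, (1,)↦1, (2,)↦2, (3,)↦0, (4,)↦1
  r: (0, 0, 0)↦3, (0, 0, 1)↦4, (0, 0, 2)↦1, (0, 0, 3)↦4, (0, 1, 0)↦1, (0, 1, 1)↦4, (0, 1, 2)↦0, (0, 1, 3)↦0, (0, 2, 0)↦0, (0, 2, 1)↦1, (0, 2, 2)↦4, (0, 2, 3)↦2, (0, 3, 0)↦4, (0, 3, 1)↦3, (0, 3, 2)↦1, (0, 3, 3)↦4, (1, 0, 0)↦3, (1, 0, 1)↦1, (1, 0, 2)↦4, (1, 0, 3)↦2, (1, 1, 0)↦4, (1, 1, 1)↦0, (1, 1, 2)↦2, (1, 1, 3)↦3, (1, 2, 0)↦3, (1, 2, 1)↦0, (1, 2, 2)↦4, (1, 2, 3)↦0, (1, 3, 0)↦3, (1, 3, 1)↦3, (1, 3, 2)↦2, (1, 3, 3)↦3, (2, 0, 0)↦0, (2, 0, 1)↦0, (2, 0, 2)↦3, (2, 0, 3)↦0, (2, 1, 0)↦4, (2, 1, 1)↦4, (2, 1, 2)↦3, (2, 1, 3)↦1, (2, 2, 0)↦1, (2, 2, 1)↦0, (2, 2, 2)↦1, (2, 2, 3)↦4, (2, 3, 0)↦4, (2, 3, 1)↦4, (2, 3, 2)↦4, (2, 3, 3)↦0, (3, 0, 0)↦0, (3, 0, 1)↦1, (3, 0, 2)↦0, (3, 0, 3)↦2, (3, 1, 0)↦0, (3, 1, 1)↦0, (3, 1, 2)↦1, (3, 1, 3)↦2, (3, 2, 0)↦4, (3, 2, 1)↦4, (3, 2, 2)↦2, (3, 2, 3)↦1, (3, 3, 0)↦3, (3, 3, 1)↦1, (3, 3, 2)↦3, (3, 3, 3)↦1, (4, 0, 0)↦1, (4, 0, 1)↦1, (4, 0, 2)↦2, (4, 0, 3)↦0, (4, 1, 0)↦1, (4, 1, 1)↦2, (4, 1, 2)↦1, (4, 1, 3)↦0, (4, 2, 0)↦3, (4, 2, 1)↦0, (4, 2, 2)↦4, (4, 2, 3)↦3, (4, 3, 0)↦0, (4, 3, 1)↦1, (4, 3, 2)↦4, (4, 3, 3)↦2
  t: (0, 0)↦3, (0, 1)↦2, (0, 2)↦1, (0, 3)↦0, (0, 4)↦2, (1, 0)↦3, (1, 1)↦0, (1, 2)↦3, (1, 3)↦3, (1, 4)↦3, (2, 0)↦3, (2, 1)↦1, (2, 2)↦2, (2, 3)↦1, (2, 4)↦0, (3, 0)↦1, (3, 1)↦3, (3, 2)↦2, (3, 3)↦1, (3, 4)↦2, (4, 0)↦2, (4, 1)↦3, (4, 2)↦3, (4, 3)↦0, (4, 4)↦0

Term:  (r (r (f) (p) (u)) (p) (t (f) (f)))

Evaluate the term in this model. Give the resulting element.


  f = 0
  p = 1
  u = 3
  (r (f) (p) (u)) = r(0, 1, 3) = 0
  p = 1
  f = 0
  f = 0
  (t (f) (f)) = t(0, 0) = 3
  (r (r (f) (p) (u)) (p) (t (f) (f))) = r(0, 1, 3) = 0

value = 0


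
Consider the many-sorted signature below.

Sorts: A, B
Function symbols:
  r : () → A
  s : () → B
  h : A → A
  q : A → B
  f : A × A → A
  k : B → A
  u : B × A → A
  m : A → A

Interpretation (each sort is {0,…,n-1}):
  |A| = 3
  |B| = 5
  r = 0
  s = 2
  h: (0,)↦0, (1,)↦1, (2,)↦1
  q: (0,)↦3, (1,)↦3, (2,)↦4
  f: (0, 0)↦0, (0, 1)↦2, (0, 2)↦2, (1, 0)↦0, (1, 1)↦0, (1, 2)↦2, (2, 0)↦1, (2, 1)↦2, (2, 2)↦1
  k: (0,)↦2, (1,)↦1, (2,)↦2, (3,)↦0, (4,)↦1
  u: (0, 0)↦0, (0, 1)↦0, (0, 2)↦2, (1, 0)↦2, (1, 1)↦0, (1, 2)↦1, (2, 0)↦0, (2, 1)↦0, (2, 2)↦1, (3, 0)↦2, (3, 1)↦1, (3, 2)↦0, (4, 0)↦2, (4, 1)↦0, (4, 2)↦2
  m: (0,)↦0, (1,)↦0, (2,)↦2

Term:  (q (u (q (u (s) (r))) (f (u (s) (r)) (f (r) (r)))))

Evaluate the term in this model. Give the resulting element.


  s = 2
  r = 0
  (u (s) (r)) = u(2, 0) = 0
  (q (u (s) (r))) = q(0,) = 3
  s = 2
  r = 0
  (u (s) (r)) = u(2, 0) = 0
  r = 0
  r = 0
  (f (r) (r)) = f(0, 0) = 0
  (f (u (s) (r)) (f (r) (r))) = f(0, 0) = 0
  (u (q (u (s) (r))) (f (u (s) (r)) (f (r) (r)))) = u(3, 0) = 2
  (q (u (q (u (s) (r))) (f (u (s) (r)) (f (r) (r))))) = q(2,) = 4

value = 4


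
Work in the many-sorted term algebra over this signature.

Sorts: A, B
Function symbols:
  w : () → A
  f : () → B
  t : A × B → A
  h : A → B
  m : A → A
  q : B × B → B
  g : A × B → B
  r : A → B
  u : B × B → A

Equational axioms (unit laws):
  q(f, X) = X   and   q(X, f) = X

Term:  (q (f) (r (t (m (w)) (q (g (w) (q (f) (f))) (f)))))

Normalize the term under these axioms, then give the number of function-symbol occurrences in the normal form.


size = 7

1. (q (f) (r (t (m (w)) (q (g (w) (q (f) (f))) (f)))))  →  (r (t (m (w)) (q (g (w) (q (f) (f))) (f))))
2. (r (t (m (w)) (q (g (w) (q (f) (f))) (f))))  →  (r (t (m (w)) (g (w) (q (f) (f)))))
3. (r (t (m (w)) (g (w) (q (f) (f)))))  →  (r (t (m (w)) (g (w) (f))))
normal form: (r (t (m (w)) (g (w) (f))))


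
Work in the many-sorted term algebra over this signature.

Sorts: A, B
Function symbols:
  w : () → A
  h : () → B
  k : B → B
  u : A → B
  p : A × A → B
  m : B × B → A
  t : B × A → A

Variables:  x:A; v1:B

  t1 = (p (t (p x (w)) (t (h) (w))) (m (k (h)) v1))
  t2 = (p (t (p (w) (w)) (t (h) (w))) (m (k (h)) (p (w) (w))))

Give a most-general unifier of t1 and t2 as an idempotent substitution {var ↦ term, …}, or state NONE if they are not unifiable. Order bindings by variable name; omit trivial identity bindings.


{v1 ↦ (p (w) (w)), x ↦ (w)}


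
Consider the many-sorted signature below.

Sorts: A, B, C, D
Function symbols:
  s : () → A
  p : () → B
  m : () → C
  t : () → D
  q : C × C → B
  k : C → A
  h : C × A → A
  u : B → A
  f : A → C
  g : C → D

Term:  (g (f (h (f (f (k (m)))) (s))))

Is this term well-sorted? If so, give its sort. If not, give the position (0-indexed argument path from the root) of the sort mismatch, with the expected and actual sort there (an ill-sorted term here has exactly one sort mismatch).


            (m) : C
          (k (m)) : A
        (f (k (m))) : C
      (f (f (k (m)))) : ✗ arg 0 at [0, 0, 0, 0] has sort C, expected A
      (s) : A

ill-sorted at position [0, 0, 0, 0]: expected A, got C


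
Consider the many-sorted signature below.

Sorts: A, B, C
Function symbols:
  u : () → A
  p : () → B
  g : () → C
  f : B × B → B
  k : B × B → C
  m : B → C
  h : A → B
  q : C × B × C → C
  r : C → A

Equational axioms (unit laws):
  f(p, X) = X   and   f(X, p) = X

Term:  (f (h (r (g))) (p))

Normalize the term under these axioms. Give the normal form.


normal form = (h (r (g)))

1. (f (h (r (g))) (p))  →  (h (r (g)))


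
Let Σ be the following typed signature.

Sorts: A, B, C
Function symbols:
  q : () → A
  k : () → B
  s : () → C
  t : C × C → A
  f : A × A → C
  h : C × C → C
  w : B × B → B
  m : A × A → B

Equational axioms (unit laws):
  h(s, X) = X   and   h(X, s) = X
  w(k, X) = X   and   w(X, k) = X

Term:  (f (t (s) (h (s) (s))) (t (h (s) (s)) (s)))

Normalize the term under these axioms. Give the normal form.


1. (f (t (s) (h (s) (s))) (t (h (s) (s)) (s)))  →  (f (t (s) (s)) (t (h (s) (s)) (s)))
2. (f (t (s) (s)) (t (h (s) (s)) (s)))  →  (f (t (s) (s)) (t (s) (s)))

normal form = (f (t (s) (s)) (t (s) (s)))


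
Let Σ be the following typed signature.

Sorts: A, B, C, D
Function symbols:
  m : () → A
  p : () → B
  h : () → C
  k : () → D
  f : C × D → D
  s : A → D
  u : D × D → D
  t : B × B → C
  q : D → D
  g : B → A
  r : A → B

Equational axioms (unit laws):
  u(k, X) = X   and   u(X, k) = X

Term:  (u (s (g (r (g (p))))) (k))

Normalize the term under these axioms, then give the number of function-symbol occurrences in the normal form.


1. (u (s (g (r (g (p))))) (k))  →  (s (g (r (g (p)))))
normal form: (s (g (r (g (p)))))

size = 5


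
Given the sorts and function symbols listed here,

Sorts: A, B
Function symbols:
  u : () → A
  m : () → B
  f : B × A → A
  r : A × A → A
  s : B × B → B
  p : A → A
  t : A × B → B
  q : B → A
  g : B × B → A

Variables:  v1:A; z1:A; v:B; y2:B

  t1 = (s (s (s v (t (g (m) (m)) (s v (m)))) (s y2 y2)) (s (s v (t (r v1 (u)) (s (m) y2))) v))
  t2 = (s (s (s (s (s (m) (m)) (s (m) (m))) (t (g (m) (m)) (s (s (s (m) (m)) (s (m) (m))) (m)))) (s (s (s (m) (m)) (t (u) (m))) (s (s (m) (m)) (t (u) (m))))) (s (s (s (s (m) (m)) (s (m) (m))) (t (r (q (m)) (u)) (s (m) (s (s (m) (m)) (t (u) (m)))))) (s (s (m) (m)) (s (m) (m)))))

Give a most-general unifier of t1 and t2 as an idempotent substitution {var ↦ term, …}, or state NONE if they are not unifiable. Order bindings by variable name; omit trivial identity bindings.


{v ↦ (s (s (m) (m)) (s (m) (m))), v1 ↦ (q (m)), y2 ↦ (s (s (m) (m)) (t (u) (m)))}


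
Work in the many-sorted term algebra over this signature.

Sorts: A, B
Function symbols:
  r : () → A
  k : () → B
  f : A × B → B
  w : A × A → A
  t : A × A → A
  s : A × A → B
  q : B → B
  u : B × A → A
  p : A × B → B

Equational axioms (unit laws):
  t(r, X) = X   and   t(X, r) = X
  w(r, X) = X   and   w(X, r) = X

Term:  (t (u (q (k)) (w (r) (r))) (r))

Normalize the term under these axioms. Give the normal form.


1. (t (u (q (k)) (w (r) (r))) (r))  →  (u (q (k)) (w (r) (r)))
2. (u (q (k)) (w (r) (r)))  →  (u (q (k)) (r))

normal form = (u (q (k)) (r))


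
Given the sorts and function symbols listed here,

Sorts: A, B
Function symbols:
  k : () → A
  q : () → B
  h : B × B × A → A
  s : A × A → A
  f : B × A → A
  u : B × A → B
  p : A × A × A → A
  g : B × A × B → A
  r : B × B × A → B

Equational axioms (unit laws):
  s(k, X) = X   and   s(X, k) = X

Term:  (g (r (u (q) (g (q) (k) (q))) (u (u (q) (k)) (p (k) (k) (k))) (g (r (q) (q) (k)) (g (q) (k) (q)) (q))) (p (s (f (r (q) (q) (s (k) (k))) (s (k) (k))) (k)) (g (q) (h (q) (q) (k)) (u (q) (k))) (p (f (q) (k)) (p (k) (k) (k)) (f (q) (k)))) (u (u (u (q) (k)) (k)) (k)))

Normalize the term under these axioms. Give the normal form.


normal form = (g (r (u (q) (g (q) (k) (q))) (u (u (q) (k)) (p (k) (k) (k))) (g (r (q) (q) (k)) (g (q) (k) (q)) (q))) (p (f (r (q) (q) (k)) (k)) (g (q) (h (q) (q) (k)) (u (q) (k))) (p (f (q) (k)) (p (k) (k) (k)) (f (q) (k)))) (u (u (u (q) (k)) (k)) (k)))

1. (g (r (u (q) (g (q) (k) (q))) (u (u (q) (k)) (p (k) (k) (k))) (g (r (q) (q) (k)) (g (q) (k) (q)) (q))) (p (s (f (r (q) (q) (s (k) (k))) (s (k) (k))) (k)) (g (q) (h (q) (q) (k)) (u (q) (k))) (p (f (q) (k)) (p (k) (k) (k)) (f (q) (k)))) (u (u (u (q) (k)) (k)) (k)))  →  (g (r (u (q) (g (q) (k) (q))) (u (u (q) (k)) (p (k) (k) (k))) (g (r (q) (q) (k)) (g (q) (k) (q)) (q))) (p (f (r (q) (q) (s (k) (k))) (s (k) (k))) (g (q) (h (q) (q) (k)) (u (q) (k))) (p (f (q) (k)) (p (k) (k) (k)) (f (q) (k)))) (u (u (u (q) (k)) (k)) (k)))
2. (g (r (u (q) (g (q) (k) (q))) (u (u (q) (k)) (p (k) (k) (k))) (g (r (q) (q) (k)) (g (q) (k) (q)) (q))) (p (f (r (q) (q) (s (k) (k))) (s (k) (k))) (g (q) (h (q) (q) (k)) (u (q) (k))) (p (f (q) (k)) (p (k) (k) (k)) (f (q) (k)))) (u (u (u (q) (k)) (k)) (k)))  →  (g (r (u (q) (g (q) (k) (q))) (u (u (q) (k)) (p (k) (k) (k))) (g (r (q) (q) (k)) (g (q) (k) (q)) (q))) (p (f (r (q) (q) (k)) (s (k) (k))) (g (q) (h (q) (q) (k)) (u (q) (k))) (p (f (q) (k)) (p (k) (k) (k)) (f (q) (k)))) (u (u (u (q) (k)) (k)) (k)))
3. (g (r (u (q) (g (q) (k) (q))) (u (u (q) (k)) (p (k) (k) (k))) (g (r (q) (q) (k)) (g (q) (k) (q)) (q))) (p (f (r (q) (q) (k)) (s (k) (k))) (g (q) (h (q) (q) (k)) (u (q) (k))) (p (f (q) (k)) (p (k) (k) (k)) (f (q) (k)))) (u (u (u (q) (k)) (k)) (k)))  →  (g (r (u (q) (g (q) (k) (q))) (u (u (q) (k)) (p (k) (k) (k))) (g (r (q) (q) (k)) (g (q) (k) (q)) (q))) (p (f (r (q) (q) (k)) (k)) (g (q) (h (q) (q) (k)) (u (q) (k))) (p (f (q) (k)) (p (k) (k) (k)) (f (q) (k)))) (u (u (u (q) (k)) (k)) (k)))


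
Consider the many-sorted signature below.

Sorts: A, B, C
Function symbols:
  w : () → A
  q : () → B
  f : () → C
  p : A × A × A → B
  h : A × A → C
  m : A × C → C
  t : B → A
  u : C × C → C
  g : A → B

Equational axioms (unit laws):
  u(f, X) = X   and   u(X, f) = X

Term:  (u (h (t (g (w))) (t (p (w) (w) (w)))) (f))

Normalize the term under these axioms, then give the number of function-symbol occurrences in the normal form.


1. (u (h (t (g (w))) (t (p (w) (w) (w)))) (f))  →  (h (t (g (w))) (t (p (w) (w) (w))))
normal form: (h (t (g (w))) (t (p (w) (w) (w))))

size = 9


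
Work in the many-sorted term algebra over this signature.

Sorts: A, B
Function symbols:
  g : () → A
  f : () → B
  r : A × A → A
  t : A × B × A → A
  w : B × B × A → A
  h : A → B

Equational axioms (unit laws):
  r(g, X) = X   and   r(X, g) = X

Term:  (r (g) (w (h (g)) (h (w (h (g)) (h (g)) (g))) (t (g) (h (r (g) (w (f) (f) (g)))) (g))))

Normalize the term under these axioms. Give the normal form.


normal form = (w (h (g)) (h (w (h (g)) (h (g)) (g))) (t (g) (h (w (f) (f) (g))) (g)))

1. (r (g) (w (h (g)) (h (w (h (g)) (h (g)) (g))) (t (g) (h (r (g) (w (f) (f) (g)))) (g))))  →  (w (h (g)) (h (w (h (g)) (h (g)) (g))) (t (g) (h (r (g) (w (f) (f) (g)))) (g)))
2. (w (h (g)) (h (w (h (g)) (h (g)) (g))) (t (g) (h (r (g) (w (f) (f) (g)))) (g)))  →  (w (h (g)) (h (w (h (g)) (h (g)) (g))) (t (g) (h (w (f) (f) (g))) (g)))


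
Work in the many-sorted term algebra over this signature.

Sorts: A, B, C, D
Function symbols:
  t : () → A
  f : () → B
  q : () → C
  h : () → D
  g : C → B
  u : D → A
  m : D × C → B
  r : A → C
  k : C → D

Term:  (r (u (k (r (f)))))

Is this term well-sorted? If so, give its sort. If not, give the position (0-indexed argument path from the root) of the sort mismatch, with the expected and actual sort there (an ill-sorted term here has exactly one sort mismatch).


        (f) : B
      (r (f)) : ✗ arg 0 at [0, 0, 0, 0] has sort B, expected A

ill-sorted at position [0, 0, 0, 0]: expected A, got B


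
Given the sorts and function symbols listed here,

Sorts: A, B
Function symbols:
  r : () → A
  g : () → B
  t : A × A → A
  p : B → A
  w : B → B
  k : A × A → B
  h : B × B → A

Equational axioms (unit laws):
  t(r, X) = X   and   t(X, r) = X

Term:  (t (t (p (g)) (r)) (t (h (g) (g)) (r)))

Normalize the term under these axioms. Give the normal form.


normal form = (t (p (g)) (h (g) (g)))

1. (t (t (p (g)) (r)) (t (h (g) (g)) (r)))  →  (t (p (g)) (t (h (g) (g)) (r)))
2. (t (p (g)) (t (h (g) (g)) (r)))  →  (t (p (g)) (h (g) (g)))


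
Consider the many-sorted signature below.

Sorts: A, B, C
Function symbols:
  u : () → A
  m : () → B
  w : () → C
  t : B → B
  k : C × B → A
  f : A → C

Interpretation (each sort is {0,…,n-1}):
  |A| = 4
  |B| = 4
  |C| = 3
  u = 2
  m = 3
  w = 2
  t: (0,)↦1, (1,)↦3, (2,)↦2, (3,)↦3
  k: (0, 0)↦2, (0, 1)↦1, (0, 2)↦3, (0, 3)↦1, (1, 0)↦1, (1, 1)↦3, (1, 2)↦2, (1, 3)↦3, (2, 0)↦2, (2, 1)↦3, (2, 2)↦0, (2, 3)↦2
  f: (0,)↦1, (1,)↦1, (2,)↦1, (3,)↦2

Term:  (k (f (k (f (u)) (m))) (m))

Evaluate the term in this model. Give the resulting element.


value = 2

  u = 2
  (f (u)) = f(2,) = 1
  m = 3
  (k (f (u)) (m)) = k(1, 3) = 3
  (f (k (f (u)) (m))) = f(3,) = 2
  m = 3
  (k (f (k (f (u)) (m))) (m)) = k(2, 3) = 2


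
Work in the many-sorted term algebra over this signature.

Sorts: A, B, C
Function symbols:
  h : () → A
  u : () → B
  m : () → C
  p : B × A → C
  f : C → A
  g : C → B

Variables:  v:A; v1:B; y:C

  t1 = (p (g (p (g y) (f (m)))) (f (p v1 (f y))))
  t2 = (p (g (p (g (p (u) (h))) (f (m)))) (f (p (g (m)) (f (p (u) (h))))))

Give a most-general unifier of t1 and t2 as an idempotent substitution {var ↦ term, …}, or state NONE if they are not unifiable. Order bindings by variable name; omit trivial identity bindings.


{v1 ↦ (g (m)), y ↦ (p (u) (h))}


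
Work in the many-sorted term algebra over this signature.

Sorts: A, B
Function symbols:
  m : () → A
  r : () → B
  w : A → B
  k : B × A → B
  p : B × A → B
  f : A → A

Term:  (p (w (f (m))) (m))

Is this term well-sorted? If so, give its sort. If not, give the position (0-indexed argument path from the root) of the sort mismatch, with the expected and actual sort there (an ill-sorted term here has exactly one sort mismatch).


      (m) : A
    (f (m)) : A
  (w (f (m))) : B
  (m) : A
(p (w (f (m))) (m)) : B

well-sorted; sort = B


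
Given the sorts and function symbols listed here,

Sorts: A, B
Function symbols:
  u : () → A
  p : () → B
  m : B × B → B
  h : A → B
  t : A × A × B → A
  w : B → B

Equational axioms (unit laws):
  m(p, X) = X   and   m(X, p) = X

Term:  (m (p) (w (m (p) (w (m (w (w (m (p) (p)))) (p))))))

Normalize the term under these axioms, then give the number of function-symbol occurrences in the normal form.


1. (m (p) (w (m (p) (w (m (w (w (m (p) (p)))) (p))))))  →  (w (m (p) (w (m (w (w (m (p) (p)))) (p)))))
2. (w (m (p) (w (m (w (w (m (p) (p)))) (p)))))  →  (w (w (m (w (w (m (p) (p)))) (p))))
3. (w (w (m (w (w (m (p) (p)))) (p))))  →  (w (w (w (w (m (p) (p))))))
4. (w (w (w (w (m (p) (p))))))  →  (w (w (w (w (p)))))
normal form: (w (w (w (w (p)))))

size = 5


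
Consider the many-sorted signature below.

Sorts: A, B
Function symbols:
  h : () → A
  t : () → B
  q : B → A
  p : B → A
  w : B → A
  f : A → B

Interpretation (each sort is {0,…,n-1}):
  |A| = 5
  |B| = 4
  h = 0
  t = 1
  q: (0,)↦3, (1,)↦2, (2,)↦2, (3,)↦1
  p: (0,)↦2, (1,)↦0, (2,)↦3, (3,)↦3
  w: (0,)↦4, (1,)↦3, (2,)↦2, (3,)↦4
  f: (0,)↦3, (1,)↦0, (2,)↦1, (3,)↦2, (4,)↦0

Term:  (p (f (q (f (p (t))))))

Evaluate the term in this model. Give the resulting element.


value = 2

  t = 1
  (p (t)) = p(1,) = 0
  (f (p (t))) = f(0,) = 3
  (q (f (p (t)))) = q(3,) = 1
  (f (q (f (p (t))))) = f(1,) = 0
  (p (f (q (f (p (t)))))) = p(0,) = 2


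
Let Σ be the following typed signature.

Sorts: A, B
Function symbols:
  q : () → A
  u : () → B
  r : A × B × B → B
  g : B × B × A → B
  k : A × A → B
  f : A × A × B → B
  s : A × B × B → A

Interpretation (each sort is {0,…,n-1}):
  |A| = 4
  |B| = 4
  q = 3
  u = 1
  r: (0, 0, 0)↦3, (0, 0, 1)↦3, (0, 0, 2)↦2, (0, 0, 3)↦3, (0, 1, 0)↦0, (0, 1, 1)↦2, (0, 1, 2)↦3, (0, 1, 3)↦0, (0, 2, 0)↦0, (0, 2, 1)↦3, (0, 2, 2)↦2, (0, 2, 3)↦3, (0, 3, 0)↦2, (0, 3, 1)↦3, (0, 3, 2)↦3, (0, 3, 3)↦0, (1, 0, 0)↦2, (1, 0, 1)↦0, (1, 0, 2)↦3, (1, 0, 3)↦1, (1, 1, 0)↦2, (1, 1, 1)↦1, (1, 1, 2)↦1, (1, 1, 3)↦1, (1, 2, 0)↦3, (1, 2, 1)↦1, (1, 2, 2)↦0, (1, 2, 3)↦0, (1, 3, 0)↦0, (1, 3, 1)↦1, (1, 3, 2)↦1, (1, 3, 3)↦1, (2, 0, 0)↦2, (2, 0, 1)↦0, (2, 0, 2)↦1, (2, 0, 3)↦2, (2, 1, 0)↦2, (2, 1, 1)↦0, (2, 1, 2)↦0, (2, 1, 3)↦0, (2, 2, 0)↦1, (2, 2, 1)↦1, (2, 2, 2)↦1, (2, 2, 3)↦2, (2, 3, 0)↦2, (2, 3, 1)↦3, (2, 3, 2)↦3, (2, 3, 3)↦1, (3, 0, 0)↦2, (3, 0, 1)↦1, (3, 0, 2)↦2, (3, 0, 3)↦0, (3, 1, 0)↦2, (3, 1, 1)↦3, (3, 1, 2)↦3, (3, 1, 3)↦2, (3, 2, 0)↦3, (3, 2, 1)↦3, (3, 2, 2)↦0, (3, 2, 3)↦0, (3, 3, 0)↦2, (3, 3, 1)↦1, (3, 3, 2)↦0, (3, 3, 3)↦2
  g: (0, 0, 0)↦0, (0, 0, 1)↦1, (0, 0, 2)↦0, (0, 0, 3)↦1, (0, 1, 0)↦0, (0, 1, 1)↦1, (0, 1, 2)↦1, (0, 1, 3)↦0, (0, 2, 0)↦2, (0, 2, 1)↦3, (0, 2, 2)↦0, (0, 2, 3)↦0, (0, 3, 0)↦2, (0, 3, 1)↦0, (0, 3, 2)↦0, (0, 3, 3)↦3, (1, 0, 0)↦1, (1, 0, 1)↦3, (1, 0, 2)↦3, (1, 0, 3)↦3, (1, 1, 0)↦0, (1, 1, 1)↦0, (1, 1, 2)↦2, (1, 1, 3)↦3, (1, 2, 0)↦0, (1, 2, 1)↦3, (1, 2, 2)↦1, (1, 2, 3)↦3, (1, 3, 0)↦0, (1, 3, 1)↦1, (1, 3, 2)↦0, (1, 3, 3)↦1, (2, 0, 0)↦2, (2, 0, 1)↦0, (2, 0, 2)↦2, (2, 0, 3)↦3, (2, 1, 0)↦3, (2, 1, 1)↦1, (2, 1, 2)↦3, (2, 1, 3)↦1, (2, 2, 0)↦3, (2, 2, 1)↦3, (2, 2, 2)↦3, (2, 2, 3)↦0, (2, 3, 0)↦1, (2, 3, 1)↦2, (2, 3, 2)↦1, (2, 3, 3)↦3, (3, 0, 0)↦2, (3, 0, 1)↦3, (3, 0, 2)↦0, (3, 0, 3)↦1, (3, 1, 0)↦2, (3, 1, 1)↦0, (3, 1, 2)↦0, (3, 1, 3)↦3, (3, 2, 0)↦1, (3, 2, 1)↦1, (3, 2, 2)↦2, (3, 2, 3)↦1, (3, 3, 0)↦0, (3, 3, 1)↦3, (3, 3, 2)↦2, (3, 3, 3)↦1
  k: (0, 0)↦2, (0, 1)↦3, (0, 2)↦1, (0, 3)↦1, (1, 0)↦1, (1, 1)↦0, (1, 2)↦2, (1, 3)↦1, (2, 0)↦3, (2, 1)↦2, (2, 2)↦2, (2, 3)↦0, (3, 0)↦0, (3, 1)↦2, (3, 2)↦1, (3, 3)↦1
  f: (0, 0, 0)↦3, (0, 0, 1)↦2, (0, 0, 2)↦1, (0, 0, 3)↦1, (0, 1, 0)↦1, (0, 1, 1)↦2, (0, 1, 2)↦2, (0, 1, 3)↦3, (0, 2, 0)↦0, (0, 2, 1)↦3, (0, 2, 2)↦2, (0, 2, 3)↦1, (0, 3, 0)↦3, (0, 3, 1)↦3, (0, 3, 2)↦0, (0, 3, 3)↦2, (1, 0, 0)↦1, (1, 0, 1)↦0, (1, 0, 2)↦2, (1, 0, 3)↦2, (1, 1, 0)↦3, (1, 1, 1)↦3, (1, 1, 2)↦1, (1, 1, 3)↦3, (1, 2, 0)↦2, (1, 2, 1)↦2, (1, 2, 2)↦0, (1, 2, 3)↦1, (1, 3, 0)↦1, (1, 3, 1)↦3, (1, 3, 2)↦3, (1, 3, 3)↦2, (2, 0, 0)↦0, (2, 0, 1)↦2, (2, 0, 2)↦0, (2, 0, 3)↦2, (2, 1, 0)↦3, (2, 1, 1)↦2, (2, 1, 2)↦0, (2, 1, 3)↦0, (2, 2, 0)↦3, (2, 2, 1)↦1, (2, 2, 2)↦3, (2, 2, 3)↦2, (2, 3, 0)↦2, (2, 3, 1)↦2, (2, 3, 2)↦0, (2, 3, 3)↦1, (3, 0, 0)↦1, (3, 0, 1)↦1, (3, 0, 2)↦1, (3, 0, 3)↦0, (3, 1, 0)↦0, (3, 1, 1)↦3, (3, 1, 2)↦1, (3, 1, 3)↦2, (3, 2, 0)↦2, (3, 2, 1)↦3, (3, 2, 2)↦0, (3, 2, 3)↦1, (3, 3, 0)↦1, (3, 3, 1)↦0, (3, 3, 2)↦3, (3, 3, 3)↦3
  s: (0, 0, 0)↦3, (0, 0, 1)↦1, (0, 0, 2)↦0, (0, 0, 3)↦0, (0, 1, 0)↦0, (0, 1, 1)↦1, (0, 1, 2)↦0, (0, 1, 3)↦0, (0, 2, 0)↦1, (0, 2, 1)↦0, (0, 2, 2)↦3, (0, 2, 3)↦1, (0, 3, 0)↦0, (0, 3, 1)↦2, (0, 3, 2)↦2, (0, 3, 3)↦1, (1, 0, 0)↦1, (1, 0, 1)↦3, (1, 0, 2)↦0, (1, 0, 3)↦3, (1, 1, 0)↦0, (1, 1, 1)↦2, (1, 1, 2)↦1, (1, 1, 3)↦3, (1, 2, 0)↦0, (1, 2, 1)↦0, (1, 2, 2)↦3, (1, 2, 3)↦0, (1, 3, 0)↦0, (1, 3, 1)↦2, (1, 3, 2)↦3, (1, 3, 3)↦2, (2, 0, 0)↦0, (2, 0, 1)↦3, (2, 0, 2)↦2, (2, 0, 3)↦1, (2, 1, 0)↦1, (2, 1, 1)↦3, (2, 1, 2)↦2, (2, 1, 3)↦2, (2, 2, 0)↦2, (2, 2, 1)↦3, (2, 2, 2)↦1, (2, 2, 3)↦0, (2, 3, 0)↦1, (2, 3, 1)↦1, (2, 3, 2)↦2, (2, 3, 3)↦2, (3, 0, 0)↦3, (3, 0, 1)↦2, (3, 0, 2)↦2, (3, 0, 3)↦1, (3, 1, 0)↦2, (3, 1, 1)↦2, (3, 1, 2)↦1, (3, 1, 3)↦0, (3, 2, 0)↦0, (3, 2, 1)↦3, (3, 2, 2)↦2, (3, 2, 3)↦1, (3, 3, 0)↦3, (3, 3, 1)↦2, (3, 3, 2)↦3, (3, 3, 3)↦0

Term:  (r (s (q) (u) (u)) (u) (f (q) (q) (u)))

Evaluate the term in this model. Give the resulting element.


value = 2

  q = 3
  u = 1
  u = 1
  (s (q) (u) (u)) = s(3, 1, 1) = 2
  u = 1
  q = 3
  q = 3
  u = 1
  (f (q) (q) (u)) = f(3, 3, 1) = 0
  (r (s (q) (u) (u)) (u) (f (q) (q) (u))) = r(2, 1, 0) = 2


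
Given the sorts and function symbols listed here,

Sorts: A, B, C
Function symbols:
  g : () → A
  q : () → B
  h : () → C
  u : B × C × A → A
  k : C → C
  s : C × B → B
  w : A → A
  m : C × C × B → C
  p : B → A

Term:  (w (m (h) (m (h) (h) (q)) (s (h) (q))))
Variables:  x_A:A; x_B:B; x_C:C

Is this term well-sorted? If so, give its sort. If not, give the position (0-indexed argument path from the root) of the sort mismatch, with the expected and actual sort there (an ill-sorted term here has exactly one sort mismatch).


    (h) : C
      (h) : C
      (h) : C
      (q) : B
    (m (h) (h) (q)) : C
      (h) : C
      (q) : B
    (s (h) (q)) : B
  (m (h) (m (h) (h) (q)) (s (h) (q))) : C
(w (m (h) (m (h) (h) (q)) (s (h) (q)))) : ✗ arg 0 at [0] has sort C, expected A

ill-sorted at position [0]: expected A, got C


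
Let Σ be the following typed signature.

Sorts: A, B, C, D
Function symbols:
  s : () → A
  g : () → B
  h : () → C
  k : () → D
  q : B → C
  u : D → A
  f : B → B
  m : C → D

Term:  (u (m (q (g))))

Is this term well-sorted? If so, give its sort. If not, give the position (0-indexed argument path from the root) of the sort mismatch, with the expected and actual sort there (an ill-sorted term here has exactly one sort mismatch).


      (g) : B
    (q (g)) : C
  (m (q (g))) : D
(u (m (q (g)))) : A

well-sorted; sort = A


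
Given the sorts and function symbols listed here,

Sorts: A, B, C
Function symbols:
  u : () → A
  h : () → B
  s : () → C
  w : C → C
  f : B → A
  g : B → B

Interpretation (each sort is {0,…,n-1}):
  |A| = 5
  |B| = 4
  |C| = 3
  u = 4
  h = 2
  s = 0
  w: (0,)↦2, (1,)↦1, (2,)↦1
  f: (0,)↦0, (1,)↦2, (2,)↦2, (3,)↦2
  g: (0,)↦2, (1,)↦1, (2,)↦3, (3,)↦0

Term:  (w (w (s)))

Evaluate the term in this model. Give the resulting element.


  s = 0
  (w (s)) = w(0,) = 2
  (w (w (s))) = w(2,) = 1

value = 1


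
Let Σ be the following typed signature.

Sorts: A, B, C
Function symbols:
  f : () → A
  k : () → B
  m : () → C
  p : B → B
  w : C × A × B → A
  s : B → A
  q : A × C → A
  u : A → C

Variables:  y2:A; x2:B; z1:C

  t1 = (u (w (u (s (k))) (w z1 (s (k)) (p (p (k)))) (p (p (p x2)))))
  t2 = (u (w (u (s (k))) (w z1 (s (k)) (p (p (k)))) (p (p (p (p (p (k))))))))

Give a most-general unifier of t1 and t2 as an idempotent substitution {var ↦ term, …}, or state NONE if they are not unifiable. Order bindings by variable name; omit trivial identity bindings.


{x2 ↦ (p (p (k)))}


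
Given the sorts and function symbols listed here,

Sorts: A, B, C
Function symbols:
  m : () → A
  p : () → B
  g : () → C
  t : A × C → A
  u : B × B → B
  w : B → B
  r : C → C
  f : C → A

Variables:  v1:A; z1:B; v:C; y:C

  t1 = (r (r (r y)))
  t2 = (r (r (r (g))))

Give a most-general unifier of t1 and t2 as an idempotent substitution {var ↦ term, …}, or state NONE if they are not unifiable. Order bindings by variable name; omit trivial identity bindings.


{y ↦ (g)}


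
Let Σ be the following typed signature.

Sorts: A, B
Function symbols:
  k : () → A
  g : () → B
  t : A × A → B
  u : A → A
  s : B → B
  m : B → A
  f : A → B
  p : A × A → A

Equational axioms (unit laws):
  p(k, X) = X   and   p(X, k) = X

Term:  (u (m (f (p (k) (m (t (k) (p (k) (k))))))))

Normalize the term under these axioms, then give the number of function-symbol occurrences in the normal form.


1. (u (m (f (p (k) (m (t (k) (p (k) (k))))))))  →  (u (m (f (m (t (k) (p (k) (k)))))))
2. (u (m (f (m (t (k) (p (k) (k)))))))  →  (u (m (f (m (t (k) (k))))))
normal form: (u (m (f (m (t (k) (k))))))

size = 7


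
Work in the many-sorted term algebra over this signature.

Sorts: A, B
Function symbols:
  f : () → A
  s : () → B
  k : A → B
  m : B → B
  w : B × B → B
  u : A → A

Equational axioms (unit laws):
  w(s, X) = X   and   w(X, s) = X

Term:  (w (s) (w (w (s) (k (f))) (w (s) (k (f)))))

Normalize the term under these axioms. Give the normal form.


1. (w (s) (w (w (s) (k (f))) (w (s) (k (f)))))  →  (w (w (s) (k (f))) (w (s) (k (f))))
2. (w (w (s) (k (f))) (w (s) (k (f))))  →  (w (k (f)) (w (s) (k (f))))
3. (w (k (f)) (w (s) (k (f))))  →  (w (k (f)) (k (f)))

normal form = (w (k (f)) (k (f)))


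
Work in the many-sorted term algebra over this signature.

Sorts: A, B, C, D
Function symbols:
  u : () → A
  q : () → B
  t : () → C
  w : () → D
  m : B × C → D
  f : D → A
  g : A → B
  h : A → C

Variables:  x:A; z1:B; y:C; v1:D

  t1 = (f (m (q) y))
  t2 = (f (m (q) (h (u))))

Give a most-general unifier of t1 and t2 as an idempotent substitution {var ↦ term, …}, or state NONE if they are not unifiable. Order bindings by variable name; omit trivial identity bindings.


{y ↦ (h (u))}


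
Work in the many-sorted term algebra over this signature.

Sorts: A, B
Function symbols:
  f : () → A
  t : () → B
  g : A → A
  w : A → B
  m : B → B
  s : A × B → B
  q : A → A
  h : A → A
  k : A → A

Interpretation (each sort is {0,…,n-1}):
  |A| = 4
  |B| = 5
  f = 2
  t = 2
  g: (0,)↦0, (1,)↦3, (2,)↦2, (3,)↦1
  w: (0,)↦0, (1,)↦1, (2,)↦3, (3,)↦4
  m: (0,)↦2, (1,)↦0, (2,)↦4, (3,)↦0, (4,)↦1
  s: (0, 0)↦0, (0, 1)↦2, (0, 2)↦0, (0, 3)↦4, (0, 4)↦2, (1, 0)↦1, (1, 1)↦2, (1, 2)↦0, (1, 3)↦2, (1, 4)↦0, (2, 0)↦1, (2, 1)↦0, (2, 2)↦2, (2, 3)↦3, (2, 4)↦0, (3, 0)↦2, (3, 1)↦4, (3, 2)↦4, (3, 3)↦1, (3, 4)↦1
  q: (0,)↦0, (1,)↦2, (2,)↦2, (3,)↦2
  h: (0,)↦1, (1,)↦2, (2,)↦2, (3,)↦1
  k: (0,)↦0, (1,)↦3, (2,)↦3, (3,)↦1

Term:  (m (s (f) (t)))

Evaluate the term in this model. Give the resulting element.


  f = 2
  t = 2
  (s (f) (t)) = s(2, 2) = 2
  (m (s (f) (t))) = m(2,) = 4

value = 4


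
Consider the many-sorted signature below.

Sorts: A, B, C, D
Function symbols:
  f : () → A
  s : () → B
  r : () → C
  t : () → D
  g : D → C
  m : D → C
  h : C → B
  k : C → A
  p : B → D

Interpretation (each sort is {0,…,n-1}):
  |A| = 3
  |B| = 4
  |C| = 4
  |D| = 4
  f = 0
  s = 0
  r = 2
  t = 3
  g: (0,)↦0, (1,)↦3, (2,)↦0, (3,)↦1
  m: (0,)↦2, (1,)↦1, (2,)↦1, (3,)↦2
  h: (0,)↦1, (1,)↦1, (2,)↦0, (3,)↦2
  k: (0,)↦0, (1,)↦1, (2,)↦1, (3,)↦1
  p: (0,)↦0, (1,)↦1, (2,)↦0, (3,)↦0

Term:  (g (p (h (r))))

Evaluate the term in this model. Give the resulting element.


value = 0

  r = 2
  (h (r)) = h(2,) = 0
  (p (h (r))) = p(0,) = 0
  (g (p (h (r)))) = g(0,) = 0


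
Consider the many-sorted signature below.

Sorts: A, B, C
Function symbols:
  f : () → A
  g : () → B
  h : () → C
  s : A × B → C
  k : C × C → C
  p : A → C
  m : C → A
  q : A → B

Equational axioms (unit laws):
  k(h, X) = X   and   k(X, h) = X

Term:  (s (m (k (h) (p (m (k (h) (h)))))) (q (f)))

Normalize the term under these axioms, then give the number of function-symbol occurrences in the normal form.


1. (s (m (k (h) (p (m (k (h) (h)))))) (q (f)))  →  (s (m (p (m (k (h) (h))))) (q (f)))
2. (s (m (p (m (k (h) (h))))) (q (f)))  →  (s (m (p (m (h)))) (q (f)))
normal form: (s (m (p (m (h)))) (q (f)))

size = 7


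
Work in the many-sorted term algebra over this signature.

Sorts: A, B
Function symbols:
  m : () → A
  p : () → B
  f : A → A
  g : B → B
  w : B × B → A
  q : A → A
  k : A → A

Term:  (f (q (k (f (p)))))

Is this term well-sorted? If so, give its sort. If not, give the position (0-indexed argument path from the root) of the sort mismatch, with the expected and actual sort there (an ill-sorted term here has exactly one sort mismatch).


ill-sorted at position [0, 0, 0, 0]: expected A, got B

        (p) : B
      (f (p)) : ✗ arg 0 at [0, 0, 0, 0] has sort B, expected A


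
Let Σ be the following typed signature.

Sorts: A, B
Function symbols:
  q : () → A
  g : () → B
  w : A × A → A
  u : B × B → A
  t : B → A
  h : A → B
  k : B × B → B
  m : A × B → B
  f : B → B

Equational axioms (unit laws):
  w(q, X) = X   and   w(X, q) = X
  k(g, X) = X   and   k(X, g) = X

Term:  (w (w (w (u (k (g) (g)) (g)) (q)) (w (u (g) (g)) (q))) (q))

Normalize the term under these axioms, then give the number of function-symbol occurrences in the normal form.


1. (w (w (w (u (k (g) (g)) (g)) (q)) (w (u (g) (g)) (q))) (q))  →  (w (w (u (k (g) (g)) (g)) (q)) (w (u (g) (g)) (q)))
2. (w (w (u (k (g) (g)) (g)) (q)) (w (u (g) (g)) (q)))  →  (w (u (k (g) (g)) (g)) (w (u (g) (g)) (q)))
3. (w (u (k (g) (g)) (g)) (w (u (g) (g)) (q)))  →  (w (u (g) (g)) (w (u (g) (g)) (q)))
4. (w (u (g) (g)) (w (u (g) (g)) (q)))  →  (w (u (g) (g)) (u (g) (g)))
normal form: (w (u (g) (g)) (u (g) (g)))

size = 7


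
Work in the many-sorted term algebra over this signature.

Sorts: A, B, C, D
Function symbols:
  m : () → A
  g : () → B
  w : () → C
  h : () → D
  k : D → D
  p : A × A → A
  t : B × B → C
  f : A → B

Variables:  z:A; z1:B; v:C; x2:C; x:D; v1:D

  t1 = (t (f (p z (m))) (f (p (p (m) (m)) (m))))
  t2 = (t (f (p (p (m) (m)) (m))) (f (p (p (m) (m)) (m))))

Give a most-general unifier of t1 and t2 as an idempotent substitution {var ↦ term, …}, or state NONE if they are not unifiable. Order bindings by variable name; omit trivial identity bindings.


{z ↦ (p (m) (m))}


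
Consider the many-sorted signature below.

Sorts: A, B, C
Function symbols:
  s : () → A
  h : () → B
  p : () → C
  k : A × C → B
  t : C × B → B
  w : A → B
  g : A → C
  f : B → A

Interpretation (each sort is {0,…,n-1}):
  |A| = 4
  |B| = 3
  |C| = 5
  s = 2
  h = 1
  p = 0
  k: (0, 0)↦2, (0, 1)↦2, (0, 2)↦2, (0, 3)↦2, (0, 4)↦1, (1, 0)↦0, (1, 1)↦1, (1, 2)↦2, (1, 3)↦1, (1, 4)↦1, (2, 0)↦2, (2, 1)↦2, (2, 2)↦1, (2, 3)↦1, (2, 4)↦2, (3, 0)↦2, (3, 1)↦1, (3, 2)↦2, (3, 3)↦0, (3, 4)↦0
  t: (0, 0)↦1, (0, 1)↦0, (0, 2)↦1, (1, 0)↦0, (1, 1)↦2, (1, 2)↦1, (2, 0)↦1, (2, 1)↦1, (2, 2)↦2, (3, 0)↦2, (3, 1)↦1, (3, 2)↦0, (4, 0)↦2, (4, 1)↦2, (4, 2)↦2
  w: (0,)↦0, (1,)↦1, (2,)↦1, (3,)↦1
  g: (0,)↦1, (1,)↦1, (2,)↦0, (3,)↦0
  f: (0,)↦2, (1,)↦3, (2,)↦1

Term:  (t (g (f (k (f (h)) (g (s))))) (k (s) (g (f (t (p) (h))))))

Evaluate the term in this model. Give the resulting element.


value = 1

  h = 1
  (f (h)) = f(1,) = 3
  s = 2
  (g (s)) = g(2,) = 0
  (k (f (h)) (g (s))) = k(3, 0) = 2
  (f (k (f (h)) (g (s)))) = f(2,) = 1
  (g (f (k (f (h)) (g (s))))) = g(1,) = 1
  s = 2
  p = 0
  h = 1
  (t (p) (h)) = t(0, 1) = 0
  (f (t (p) (h))) = f(0,) = 2
  (g (f (t (p) (h)))) = g(2,) = 0
  (k (s) (g (f (t (p) (h))))) = k(2, 0) = 2
  (t (g (f (k (f (h)) (g (s))))) (k (s) (g (f (t (p) (h)))))) = t(1, 2) = 1


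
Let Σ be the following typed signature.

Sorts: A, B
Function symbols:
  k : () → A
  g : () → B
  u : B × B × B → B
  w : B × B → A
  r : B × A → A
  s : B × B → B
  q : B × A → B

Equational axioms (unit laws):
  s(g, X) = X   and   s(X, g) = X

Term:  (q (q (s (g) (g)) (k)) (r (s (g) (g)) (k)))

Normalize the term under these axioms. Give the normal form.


normal form = (q (q (g) (k)) (r (g) (k)))

1. (q (q (s (g) (g)) (k)) (r (s (g) (g)) (k)))  →  (q (q (g) (k)) (r (s (g) (g)) (k)))
2. (q (q (g) (k)) (r (s (g) (g)) (k)))  →  (q (q (g) (k)) (r (g) (k)))


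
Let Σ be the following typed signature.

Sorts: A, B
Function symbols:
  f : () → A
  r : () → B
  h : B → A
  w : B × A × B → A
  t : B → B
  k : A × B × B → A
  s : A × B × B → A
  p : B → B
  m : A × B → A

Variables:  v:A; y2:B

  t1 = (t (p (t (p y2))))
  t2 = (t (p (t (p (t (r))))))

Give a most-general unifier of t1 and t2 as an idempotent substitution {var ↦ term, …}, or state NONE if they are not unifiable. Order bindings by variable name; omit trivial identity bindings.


{y2 ↦ (t (r))}


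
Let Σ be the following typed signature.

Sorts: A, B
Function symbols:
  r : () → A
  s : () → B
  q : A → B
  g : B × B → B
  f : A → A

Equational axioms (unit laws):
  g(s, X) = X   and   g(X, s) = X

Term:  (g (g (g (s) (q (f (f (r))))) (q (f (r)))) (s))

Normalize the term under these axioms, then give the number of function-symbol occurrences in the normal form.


1. (g (g (g (s) (q (f (f (r))))) (q (f (r)))) (s))  →  (g (g (s) (q (f (f (r))))) (q (f (r))))
2. (g (g (s) (q (f (f (r))))) (q (f (r))))  →  (g (q (f (f (r)))) (q (f (r))))
normal form: (g (q (f (f (r)))) (q (f (r))))

size = 8


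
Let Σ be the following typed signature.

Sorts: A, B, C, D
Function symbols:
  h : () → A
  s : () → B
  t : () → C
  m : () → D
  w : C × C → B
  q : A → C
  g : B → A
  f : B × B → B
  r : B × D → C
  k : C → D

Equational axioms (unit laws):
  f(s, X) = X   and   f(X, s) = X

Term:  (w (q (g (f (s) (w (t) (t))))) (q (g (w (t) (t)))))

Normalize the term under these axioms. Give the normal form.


1. (w (q (g (f (s) (w (t) (t))))) (q (g (w (t) (t)))))  →  (w (q (g (w (t) (t)))) (q (g (w (t) (t)))))

normal form = (w (q (g (w (t) (t)))) (q (g (w (t) (t)))))


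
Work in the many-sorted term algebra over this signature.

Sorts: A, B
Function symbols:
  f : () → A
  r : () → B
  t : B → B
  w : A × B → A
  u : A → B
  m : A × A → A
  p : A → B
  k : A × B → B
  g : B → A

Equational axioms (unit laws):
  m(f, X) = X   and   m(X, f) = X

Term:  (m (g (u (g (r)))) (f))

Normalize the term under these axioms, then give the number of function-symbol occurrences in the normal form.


size = 4

1. (m (g (u (g (r)))) (f))  →  (g (u (g (r))))
normal form: (g (u (g (r))))
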